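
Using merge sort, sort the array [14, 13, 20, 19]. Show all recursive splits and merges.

Merge sort trace:

Split: [14, 13, 20, 19] -> [14, 13] and [20, 19]
  Split: [14, 13] -> [14] and [13]
  Merge: [14] + [13] -> [13, 14]
  Split: [20, 19] -> [20] and [19]
  Merge: [20] + [19] -> [19, 20]
Merge: [13, 14] + [19, 20] -> [13, 14, 19, 20]

Final sorted array: [13, 14, 19, 20]

The merge sort proceeds by recursively splitting the array and merging sorted halves.
After all merges, the sorted array is [13, 14, 19, 20].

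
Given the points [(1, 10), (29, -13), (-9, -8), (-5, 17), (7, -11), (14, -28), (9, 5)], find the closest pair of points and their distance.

Computing all pairwise distances among 7 points:

d((1, 10), (29, -13)) = 36.2353
d((1, 10), (-9, -8)) = 20.5913
d((1, 10), (-5, 17)) = 9.2195 <-- minimum
d((1, 10), (7, -11)) = 21.8403
d((1, 10), (14, -28)) = 40.1622
d((1, 10), (9, 5)) = 9.434
d((29, -13), (-9, -8)) = 38.3275
d((29, -13), (-5, 17)) = 45.3431
d((29, -13), (7, -11)) = 22.0907
d((29, -13), (14, -28)) = 21.2132
d((29, -13), (9, 5)) = 26.9072
d((-9, -8), (-5, 17)) = 25.318
d((-9, -8), (7, -11)) = 16.2788
d((-9, -8), (14, -28)) = 30.4795
d((-9, -8), (9, 5)) = 22.2036
d((-5, 17), (7, -11)) = 30.4631
d((-5, 17), (14, -28)) = 48.8467
d((-5, 17), (9, 5)) = 18.4391
d((7, -11), (14, -28)) = 18.3848
d((7, -11), (9, 5)) = 16.1245
d((14, -28), (9, 5)) = 33.3766

Closest pair: (1, 10) and (-5, 17) with distance 9.2195

The closest pair is (1, 10) and (-5, 17) with Euclidean distance 9.2195. For 7 points, brute-force pairwise comparison is shown above. For large n, the divide-and-conquer algorithm (sort by x, recurse on halves, check the dividing strip) achieves O(n log n).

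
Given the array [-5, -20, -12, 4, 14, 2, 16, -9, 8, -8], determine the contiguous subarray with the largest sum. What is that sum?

Using Kadane's algorithm on [-5, -20, -12, 4, 14, 2, 16, -9, 8, -8]:

Scanning through the array:
Position 1 (value -20): max_ending_here = -20, max_so_far = -5
Position 2 (value -12): max_ending_here = -12, max_so_far = -5
Position 3 (value 4): max_ending_here = 4, max_so_far = 4
Position 4 (value 14): max_ending_here = 18, max_so_far = 18
Position 5 (value 2): max_ending_here = 20, max_so_far = 20
Position 6 (value 16): max_ending_here = 36, max_so_far = 36
Position 7 (value -9): max_ending_here = 27, max_so_far = 36
Position 8 (value 8): max_ending_here = 35, max_so_far = 36
Position 9 (value -8): max_ending_here = 27, max_so_far = 36

Maximum subarray: [4, 14, 2, 16]
Maximum sum: 36

The maximum subarray is [4, 14, 2, 16] with sum 36. This subarray runs from index 3 to index 6.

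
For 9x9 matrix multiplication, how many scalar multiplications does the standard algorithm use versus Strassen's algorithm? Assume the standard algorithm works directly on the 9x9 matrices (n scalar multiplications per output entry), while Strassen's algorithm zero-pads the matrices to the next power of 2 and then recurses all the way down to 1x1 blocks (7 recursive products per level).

Matrix multiplication for 9x9 matrices:

Strassen's algorithm requires power-of-2 dimensions. Pad 9x9 to 16x16 (next power of 2).

Standard algorithm: 9^3 = 729 multiplications
Strassen's algorithm: 7^(log2(16)) = 7^4 = 2401 multiplications
Difference: 729 - 2401 = -1672 (Strassen uses MORE here due to padding overhead — for small or just-over-power-of-2 n, padding can outweigh the per-level savings)

Standard: 729 multiplications (9^3). Strassen: 2401 multiplications (7^4, after padding to 16x16). Strassen reduces 8 recursive multiplications to 7 at each level.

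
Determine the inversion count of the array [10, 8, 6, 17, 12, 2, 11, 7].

Finding inversions in [10, 8, 6, 17, 12, 2, 11, 7]:

(0, 1): arr[0]=10 > arr[1]=8
(0, 2): arr[0]=10 > arr[2]=6
(0, 5): arr[0]=10 > arr[5]=2
(0, 7): arr[0]=10 > arr[7]=7
(1, 2): arr[1]=8 > arr[2]=6
(1, 5): arr[1]=8 > arr[5]=2
(1, 7): arr[1]=8 > arr[7]=7
(2, 5): arr[2]=6 > arr[5]=2
(3, 4): arr[3]=17 > arr[4]=12
(3, 5): arr[3]=17 > arr[5]=2
(3, 6): arr[3]=17 > arr[6]=11
(3, 7): arr[3]=17 > arr[7]=7
(4, 5): arr[4]=12 > arr[5]=2
(4, 6): arr[4]=12 > arr[6]=11
(4, 7): arr[4]=12 > arr[7]=7
(6, 7): arr[6]=11 > arr[7]=7

Total inversions: 16

The array has 16 inversion(s): (0,1), (0,2), (0,5), (0,7), (1,2), (1,5), (1,7), (2,5), (3,4), (3,5), (3,6), (3,7), (4,5), (4,6), (4,7), (6,7). Each pair (i,j) satisfies i < j and arr[i] > arr[j].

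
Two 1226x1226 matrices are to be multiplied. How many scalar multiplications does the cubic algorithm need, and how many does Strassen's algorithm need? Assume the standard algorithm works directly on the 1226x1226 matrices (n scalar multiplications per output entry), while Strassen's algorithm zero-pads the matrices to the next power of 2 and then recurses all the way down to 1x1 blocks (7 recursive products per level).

Matrix multiplication for 1226x1226 matrices:

Strassen's algorithm requires power-of-2 dimensions. Pad 1226x1226 to 2048x2048 (next power of 2).

Standard algorithm: 1226^3 = 1842771176 multiplications
Strassen's algorithm: 7^(log2(2048)) = 7^11 = 1977326743 multiplications
Difference: 1842771176 - 1977326743 = -134555567 (Strassen uses MORE here due to padding overhead — for small or just-over-power-of-2 n, padding can outweigh the per-level savings)

Standard: 1842771176 multiplications (1226^3). Strassen: 1977326743 multiplications (7^11, after padding to 2048x2048). Strassen reduces 8 recursive multiplications to 7 at each level.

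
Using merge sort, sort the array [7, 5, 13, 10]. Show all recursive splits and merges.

Merge sort trace:

Split: [7, 5, 13, 10] -> [7, 5] and [13, 10]
  Split: [7, 5] -> [7] and [5]
  Merge: [7] + [5] -> [5, 7]
  Split: [13, 10] -> [13] and [10]
  Merge: [13] + [10] -> [10, 13]
Merge: [5, 7] + [10, 13] -> [5, 7, 10, 13]

Final sorted array: [5, 7, 10, 13]

The merge sort proceeds by recursively splitting the array and merging sorted halves.
After all merges, the sorted array is [5, 7, 10, 13].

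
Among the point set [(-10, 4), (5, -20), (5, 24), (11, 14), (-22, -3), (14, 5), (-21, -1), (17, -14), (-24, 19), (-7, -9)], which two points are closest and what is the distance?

Computing all pairwise distances among 10 points:

d((-10, 4), (5, -20)) = 28.3019
d((-10, 4), (5, 24)) = 25.0
d((-10, 4), (11, 14)) = 23.2594
d((-10, 4), (-22, -3)) = 13.8924
d((-10, 4), (14, 5)) = 24.0208
d((-10, 4), (-21, -1)) = 12.083
d((-10, 4), (17, -14)) = 32.45
d((-10, 4), (-24, 19)) = 20.5183
d((-10, 4), (-7, -9)) = 13.3417
d((5, -20), (5, 24)) = 44.0
d((5, -20), (11, 14)) = 34.5254
d((5, -20), (-22, -3)) = 31.9061
d((5, -20), (14, 5)) = 26.5707
d((5, -20), (-21, -1)) = 32.2025
d((5, -20), (17, -14)) = 13.4164
d((5, -20), (-24, 19)) = 48.6004
d((5, -20), (-7, -9)) = 16.2788
d((5, 24), (11, 14)) = 11.6619
d((5, 24), (-22, -3)) = 38.1838
d((5, 24), (14, 5)) = 21.0238
d((5, 24), (-21, -1)) = 36.0694
d((5, 24), (17, -14)) = 39.8497
d((5, 24), (-24, 19)) = 29.4279
d((5, 24), (-7, -9)) = 35.1141
d((11, 14), (-22, -3)) = 37.1214
d((11, 14), (14, 5)) = 9.4868
d((11, 14), (-21, -1)) = 35.3412
d((11, 14), (17, -14)) = 28.6356
d((11, 14), (-24, 19)) = 35.3553
d((11, 14), (-7, -9)) = 29.2062
d((-22, -3), (14, 5)) = 36.8782
d((-22, -3), (-21, -1)) = 2.2361 <-- minimum
d((-22, -3), (17, -14)) = 40.5216
d((-22, -3), (-24, 19)) = 22.0907
d((-22, -3), (-7, -9)) = 16.1555
d((14, 5), (-21, -1)) = 35.5106
d((14, 5), (17, -14)) = 19.2354
d((14, 5), (-24, 19)) = 40.4969
d((14, 5), (-7, -9)) = 25.2389
d((-21, -1), (17, -14)) = 40.1622
d((-21, -1), (-24, 19)) = 20.2237
d((-21, -1), (-7, -9)) = 16.1245
d((17, -14), (-24, 19)) = 52.6308
d((17, -14), (-7, -9)) = 24.5153
d((-24, 19), (-7, -9)) = 32.7567

Closest pair: (-22, -3) and (-21, -1) with distance 2.2361

The closest pair is (-22, -3) and (-21, -1) with Euclidean distance 2.2361. For 10 points, brute-force pairwise comparison is shown above. For large n, the divide-and-conquer algorithm (sort by x, recurse on halves, check the dividing strip) achieves O(n log n).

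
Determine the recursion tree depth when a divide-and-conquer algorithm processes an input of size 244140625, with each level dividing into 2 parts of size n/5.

For divide and conquer with division factor 5:

Problem sizes at each level:
Level 0: 244140625
Level 1: 48828125
Level 2: 9765625
Level 3: 1953125
Level 4: 390625
Level 5: 78125
Level 6: 15625
Level 7: 3125
Level 8: 625
Level 9: 125
Level 10: 25
Level 11: 5
Level 12: 1

The root is level 0 and the size-1 base case is level 12 (the tree spans levels 0 through 12, i.e. 13 levels counting the root), so the depth is the number of divisions: log_5(244140625) = 12

The recursion tree depth is log_5(244140625) = 12. At each level, the problem size is divided by 5, so it takes 12 divisions to reduce to a base case of size 1. The algorithm makes 2 recursive calls at each level.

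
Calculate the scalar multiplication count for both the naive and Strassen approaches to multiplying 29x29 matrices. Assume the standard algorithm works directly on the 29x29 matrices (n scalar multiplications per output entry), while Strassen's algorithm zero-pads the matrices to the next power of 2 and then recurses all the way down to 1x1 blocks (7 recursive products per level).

Matrix multiplication for 29x29 matrices:

Strassen's algorithm requires power-of-2 dimensions. Pad 29x29 to 32x32 (next power of 2).

Standard algorithm: 29^3 = 24389 multiplications
Strassen's algorithm: 7^(log2(32)) = 7^5 = 16807 multiplications
Savings: 24389 - 16807 = 7582 multiplications

Standard: 24389 multiplications (29^3). Strassen: 16807 multiplications (7^5, after padding to 32x32). Strassen reduces 8 recursive multiplications to 7 at each level.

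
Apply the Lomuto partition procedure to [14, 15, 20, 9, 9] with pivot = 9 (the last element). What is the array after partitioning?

Lomuto partition with pivot = 9:

Initial array: [14, 15, 20, 9, 9]

arr[0]=14 > 9: no swap
arr[1]=15 > 9: no swap
arr[2]=20 > 9: no swap
arr[3]=9 <= 9: swap with position 0, array becomes [9, 15, 20, 14, 9]

Place pivot at position 1: [9, 9, 20, 14, 15]
Pivot position: 1

After partitioning with pivot 9, the array becomes [9, 9, 20, 14, 15]. The pivot is placed at index 1. All elements to the left of the pivot are <= 9, and all elements to the right are > 9.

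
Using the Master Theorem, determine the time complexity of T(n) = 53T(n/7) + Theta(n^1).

Master Theorem for T(n) = 53T(n/7) + O(n^1):

a = 53, b = 7, c = 1
log_b(a) = log_7(53) = 2.0403

Case 1: c = 1 < log_7(53) = 2.0403
T(n) = O(n^(log_7 53))

For T(n) = 53T(n/7) + O(n^1): log_7(53) = 2.0403. This is Case 1 of the Master Theorem (c < log_b(a), work dominated by leaves), giving O(n^(log_7 53)).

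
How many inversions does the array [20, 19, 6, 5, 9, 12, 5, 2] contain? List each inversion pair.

Finding inversions in [20, 19, 6, 5, 9, 12, 5, 2]:

(0, 1): arr[0]=20 > arr[1]=19
(0, 2): arr[0]=20 > arr[2]=6
(0, 3): arr[0]=20 > arr[3]=5
(0, 4): arr[0]=20 > arr[4]=9
(0, 5): arr[0]=20 > arr[5]=12
(0, 6): arr[0]=20 > arr[6]=5
(0, 7): arr[0]=20 > arr[7]=2
(1, 2): arr[1]=19 > arr[2]=6
(1, 3): arr[1]=19 > arr[3]=5
(1, 4): arr[1]=19 > arr[4]=9
(1, 5): arr[1]=19 > arr[5]=12
(1, 6): arr[1]=19 > arr[6]=5
(1, 7): arr[1]=19 > arr[7]=2
(2, 3): arr[2]=6 > arr[3]=5
(2, 6): arr[2]=6 > arr[6]=5
(2, 7): arr[2]=6 > arr[7]=2
(3, 7): arr[3]=5 > arr[7]=2
(4, 6): arr[4]=9 > arr[6]=5
(4, 7): arr[4]=9 > arr[7]=2
(5, 6): arr[5]=12 > arr[6]=5
(5, 7): arr[5]=12 > arr[7]=2
(6, 7): arr[6]=5 > arr[7]=2

Total inversions: 22

The array has 22 inversion(s): (0,1), (0,2), (0,3), (0,4), (0,5), (0,6), (0,7), (1,2), (1,3), (1,4), (1,5), (1,6), (1,7), (2,3), (2,6), (2,7), (3,7), (4,6), (4,7), (5,6), (5,7), (6,7). Each pair (i,j) satisfies i < j and arr[i] > arr[j].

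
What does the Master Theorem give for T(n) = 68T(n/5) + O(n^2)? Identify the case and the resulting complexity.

Master Theorem for T(n) = 68T(n/5) + O(n^2):

a = 68, b = 5, c = 2
log_b(a) = log_5(68) = 2.6217

Case 1: c = 2 < log_5(68) = 2.6217
T(n) = O(n^(log_5 68))

For T(n) = 68T(n/5) + O(n^2): log_5(68) = 2.6217. This is Case 1 of the Master Theorem (c < log_b(a), work dominated by leaves), giving O(n^(log_5 68)).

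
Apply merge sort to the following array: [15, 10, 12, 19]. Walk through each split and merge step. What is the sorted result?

Merge sort trace:

Split: [15, 10, 12, 19] -> [15, 10] and [12, 19]
  Split: [15, 10] -> [15] and [10]
  Merge: [15] + [10] -> [10, 15]
  Split: [12, 19] -> [12] and [19]
  Merge: [12] + [19] -> [12, 19]
Merge: [10, 15] + [12, 19] -> [10, 12, 15, 19]

Final sorted array: [10, 12, 15, 19]

The merge sort proceeds by recursively splitting the array and merging sorted halves.
After all merges, the sorted array is [10, 12, 15, 19].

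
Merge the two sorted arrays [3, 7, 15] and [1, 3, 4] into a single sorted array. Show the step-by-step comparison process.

Merging process:

Compare 3 vs 1: take 1 from right. Merged: [1]
Compare 3 vs 3: take 3 from left. Merged: [1, 3]
Compare 7 vs 3: take 3 from right. Merged: [1, 3, 3]
Compare 7 vs 4: take 4 from right. Merged: [1, 3, 3, 4]
Append remaining from left: [7, 15]. Merged: [1, 3, 3, 4, 7, 15]

Final merged array: [1, 3, 3, 4, 7, 15]
Total comparisons: 4

The merged array is [1, 3, 3, 4, 7, 15], requiring 4 comparisons. The merge step runs in O(n) time where n is the total number of elements.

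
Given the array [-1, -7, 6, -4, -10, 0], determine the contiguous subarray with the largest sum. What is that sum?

Using Kadane's algorithm on [-1, -7, 6, -4, -10, 0]:

Scanning through the array:
Position 1 (value -7): max_ending_here = -7, max_so_far = -1
Position 2 (value 6): max_ending_here = 6, max_so_far = 6
Position 3 (value -4): max_ending_here = 2, max_so_far = 6
Position 4 (value -10): max_ending_here = -8, max_so_far = 6
Position 5 (value 0): max_ending_here = 0, max_so_far = 6

Maximum subarray: [6]
Maximum sum: 6

The maximum subarray is [6] with sum 6. This subarray runs from index 2 to index 2.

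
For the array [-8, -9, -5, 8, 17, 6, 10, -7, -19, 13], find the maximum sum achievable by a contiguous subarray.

Using Kadane's algorithm on [-8, -9, -5, 8, 17, 6, 10, -7, -19, 13]:

Scanning through the array:
Position 1 (value -9): max_ending_here = -9, max_so_far = -8
Position 2 (value -5): max_ending_here = -5, max_so_far = -5
Position 3 (value 8): max_ending_here = 8, max_so_far = 8
Position 4 (value 17): max_ending_here = 25, max_so_far = 25
Position 5 (value 6): max_ending_here = 31, max_so_far = 31
Position 6 (value 10): max_ending_here = 41, max_so_far = 41
Position 7 (value -7): max_ending_here = 34, max_so_far = 41
Position 8 (value -19): max_ending_here = 15, max_so_far = 41
Position 9 (value 13): max_ending_here = 28, max_so_far = 41

Maximum subarray: [8, 17, 6, 10]
Maximum sum: 41

The maximum subarray is [8, 17, 6, 10] with sum 41. This subarray runs from index 3 to index 6.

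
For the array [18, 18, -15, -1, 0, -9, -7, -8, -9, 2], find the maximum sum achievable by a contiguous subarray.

Using Kadane's algorithm on [18, 18, -15, -1, 0, -9, -7, -8, -9, 2]:

Scanning through the array:
Position 1 (value 18): max_ending_here = 36, max_so_far = 36
Position 2 (value -15): max_ending_here = 21, max_so_far = 36
Position 3 (value -1): max_ending_here = 20, max_so_far = 36
Position 4 (value 0): max_ending_here = 20, max_so_far = 36
Position 5 (value -9): max_ending_here = 11, max_so_far = 36
Position 6 (value -7): max_ending_here = 4, max_so_far = 36
Position 7 (value -8): max_ending_here = -4, max_so_far = 36
Position 8 (value -9): max_ending_here = -9, max_so_far = 36
Position 9 (value 2): max_ending_here = 2, max_so_far = 36

Maximum subarray: [18, 18]
Maximum sum: 36

The maximum subarray is [18, 18] with sum 36. This subarray runs from index 0 to index 1.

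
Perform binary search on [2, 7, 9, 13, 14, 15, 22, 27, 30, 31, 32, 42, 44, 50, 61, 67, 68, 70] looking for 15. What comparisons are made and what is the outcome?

Binary search for 15 in [2, 7, 9, 13, 14, 15, 22, 27, 30, 31, 32, 42, 44, 50, 61, 67, 68, 70]:

lo=0, hi=17, mid=8, arr[mid]=30 -> 30 > 15, search left half
lo=0, hi=7, mid=3, arr[mid]=13 -> 13 < 15, search right half
lo=4, hi=7, mid=5, arr[mid]=15 -> Found target at index 5!

Binary search finds 15 at index 5 after 3 comparisons. The search repeatedly halves the search space by comparing with the middle element.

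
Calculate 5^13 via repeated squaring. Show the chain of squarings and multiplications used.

Computing 5^13 by squaring (build up from 5^1; each line after the first costs one multiplication):

5^1 = 5
5^2 = (5^1)^2 = 5^2 = 25
5^3 = 5 * 5^2 = 5 * 25 = 125
5^6 = (5^3)^2 = 125^2 = 15625
5^12 = (5^6)^2 = 15625^2 = 244140625
5^13 = 5 * 5^12 = 5 * 244140625 = 1220703125

Result: 1220703125
Multiplications needed: 5 (5 lines after 5^1)

5^13 = 1220703125. Using exponentiation by squaring, this requires 5 multiplications. The key idea: if the exponent is even, square the half-power; if odd, multiply by the base once.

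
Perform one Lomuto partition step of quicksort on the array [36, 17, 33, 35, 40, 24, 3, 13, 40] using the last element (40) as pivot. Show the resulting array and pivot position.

Lomuto partition with pivot = 40:

Initial array: [36, 17, 33, 35, 40, 24, 3, 13, 40]

arr[0]=36 <= 40: swap with position 0, array becomes [36, 17, 33, 35, 40, 24, 3, 13, 40]
arr[1]=17 <= 40: swap with position 1, array becomes [36, 17, 33, 35, 40, 24, 3, 13, 40]
arr[2]=33 <= 40: swap with position 2, array becomes [36, 17, 33, 35, 40, 24, 3, 13, 40]
arr[3]=35 <= 40: swap with position 3, array becomes [36, 17, 33, 35, 40, 24, 3, 13, 40]
arr[4]=40 <= 40: swap with position 4, array becomes [36, 17, 33, 35, 40, 24, 3, 13, 40]
arr[5]=24 <= 40: swap with position 5, array becomes [36, 17, 33, 35, 40, 24, 3, 13, 40]
arr[6]=3 <= 40: swap with position 6, array becomes [36, 17, 33, 35, 40, 24, 3, 13, 40]
arr[7]=13 <= 40: swap with position 7, array becomes [36, 17, 33, 35, 40, 24, 3, 13, 40]

Place pivot at position 8: [36, 17, 33, 35, 40, 24, 3, 13, 40]
Pivot position: 8

After partitioning with pivot 40, the array becomes [36, 17, 33, 35, 40, 24, 3, 13, 40]. The pivot is placed at index 8. All elements to the left of the pivot are <= 40, and all elements to the right are > 40.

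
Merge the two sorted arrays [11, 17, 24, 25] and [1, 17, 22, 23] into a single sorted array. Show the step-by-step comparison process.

Merging process:

Compare 11 vs 1: take 1 from right. Merged: [1]
Compare 11 vs 17: take 11 from left. Merged: [1, 11]
Compare 17 vs 17: take 17 from left. Merged: [1, 11, 17]
Compare 24 vs 17: take 17 from right. Merged: [1, 11, 17, 17]
Compare 24 vs 22: take 22 from right. Merged: [1, 11, 17, 17, 22]
Compare 24 vs 23: take 23 from right. Merged: [1, 11, 17, 17, 22, 23]
Append remaining from left: [24, 25]. Merged: [1, 11, 17, 17, 22, 23, 24, 25]

Final merged array: [1, 11, 17, 17, 22, 23, 24, 25]
Total comparisons: 6

The merged array is [1, 11, 17, 17, 22, 23, 24, 25], requiring 6 comparisons. The merge step runs in O(n) time where n is the total number of elements.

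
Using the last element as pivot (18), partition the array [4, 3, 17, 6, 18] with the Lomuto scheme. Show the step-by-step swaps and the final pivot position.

Lomuto partition with pivot = 18:

Initial array: [4, 3, 17, 6, 18]

arr[0]=4 <= 18: swap with position 0, array becomes [4, 3, 17, 6, 18]
arr[1]=3 <= 18: swap with position 1, array becomes [4, 3, 17, 6, 18]
arr[2]=17 <= 18: swap with position 2, array becomes [4, 3, 17, 6, 18]
arr[3]=6 <= 18: swap with position 3, array becomes [4, 3, 17, 6, 18]

Place pivot at position 4: [4, 3, 17, 6, 18]
Pivot position: 4

After partitioning with pivot 18, the array becomes [4, 3, 17, 6, 18]. The pivot is placed at index 4. All elements to the left of the pivot are <= 18, and all elements to the right are > 18.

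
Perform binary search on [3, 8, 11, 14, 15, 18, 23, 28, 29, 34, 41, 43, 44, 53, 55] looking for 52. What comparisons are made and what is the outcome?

Binary search for 52 in [3, 8, 11, 14, 15, 18, 23, 28, 29, 34, 41, 43, 44, 53, 55]:

lo=0, hi=14, mid=7, arr[mid]=28 -> 28 < 52, search right half
lo=8, hi=14, mid=11, arr[mid]=43 -> 43 < 52, search right half
lo=12, hi=14, mid=13, arr[mid]=53 -> 53 > 52, search left half
lo=12, hi=12, mid=12, arr[mid]=44 -> 44 < 52, search right half
lo=13 > hi=12, target 52 not found

Binary search determines that 52 is not in the array after 4 comparisons. The search space was exhausted without finding the target.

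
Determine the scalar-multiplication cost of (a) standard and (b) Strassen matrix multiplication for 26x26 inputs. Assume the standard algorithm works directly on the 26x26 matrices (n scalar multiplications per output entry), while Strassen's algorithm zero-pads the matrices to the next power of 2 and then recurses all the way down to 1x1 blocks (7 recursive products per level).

Matrix multiplication for 26x26 matrices:

Strassen's algorithm requires power-of-2 dimensions. Pad 26x26 to 32x32 (next power of 2).

Standard algorithm: 26^3 = 17576 multiplications
Strassen's algorithm: 7^(log2(32)) = 7^5 = 16807 multiplications
Savings: 17576 - 16807 = 769 multiplications

Standard: 17576 multiplications (26^3). Strassen: 16807 multiplications (7^5, after padding to 32x32). Strassen reduces 8 recursive multiplications to 7 at each level.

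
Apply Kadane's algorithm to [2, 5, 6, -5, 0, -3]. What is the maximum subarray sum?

Using Kadane's algorithm on [2, 5, 6, -5, 0, -3]:

Scanning through the array:
Position 1 (value 5): max_ending_here = 7, max_so_far = 7
Position 2 (value 6): max_ending_here = 13, max_so_far = 13
Position 3 (value -5): max_ending_here = 8, max_so_far = 13
Position 4 (value 0): max_ending_here = 8, max_so_far = 13
Position 5 (value -3): max_ending_here = 5, max_so_far = 13

Maximum subarray: [2, 5, 6]
Maximum sum: 13

The maximum subarray is [2, 5, 6] with sum 13. This subarray runs from index 0 to index 2.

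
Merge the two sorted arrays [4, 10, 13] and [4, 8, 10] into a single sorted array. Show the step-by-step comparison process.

Merging process:

Compare 4 vs 4: take 4 from left. Merged: [4]
Compare 10 vs 4: take 4 from right. Merged: [4, 4]
Compare 10 vs 8: take 8 from right. Merged: [4, 4, 8]
Compare 10 vs 10: take 10 from left. Merged: [4, 4, 8, 10]
Compare 13 vs 10: take 10 from right. Merged: [4, 4, 8, 10, 10]
Append remaining from left: [13]. Merged: [4, 4, 8, 10, 10, 13]

Final merged array: [4, 4, 8, 10, 10, 13]
Total comparisons: 5

The merged array is [4, 4, 8, 10, 10, 13], requiring 5 comparisons. The merge step runs in O(n) time where n is the total number of elements.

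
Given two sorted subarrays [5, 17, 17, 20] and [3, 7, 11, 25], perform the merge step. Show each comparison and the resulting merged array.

Merging process:

Compare 5 vs 3: take 3 from right. Merged: [3]
Compare 5 vs 7: take 5 from left. Merged: [3, 5]
Compare 17 vs 7: take 7 from right. Merged: [3, 5, 7]
Compare 17 vs 11: take 11 from right. Merged: [3, 5, 7, 11]
Compare 17 vs 25: take 17 from left. Merged: [3, 5, 7, 11, 17]
Compare 17 vs 25: take 17 from left. Merged: [3, 5, 7, 11, 17, 17]
Compare 20 vs 25: take 20 from left. Merged: [3, 5, 7, 11, 17, 17, 20]
Append remaining from right: [25]. Merged: [3, 5, 7, 11, 17, 17, 20, 25]

Final merged array: [3, 5, 7, 11, 17, 17, 20, 25]
Total comparisons: 7

The merged array is [3, 5, 7, 11, 17, 17, 20, 25], requiring 7 comparisons. The merge step runs in O(n) time where n is the total number of elements.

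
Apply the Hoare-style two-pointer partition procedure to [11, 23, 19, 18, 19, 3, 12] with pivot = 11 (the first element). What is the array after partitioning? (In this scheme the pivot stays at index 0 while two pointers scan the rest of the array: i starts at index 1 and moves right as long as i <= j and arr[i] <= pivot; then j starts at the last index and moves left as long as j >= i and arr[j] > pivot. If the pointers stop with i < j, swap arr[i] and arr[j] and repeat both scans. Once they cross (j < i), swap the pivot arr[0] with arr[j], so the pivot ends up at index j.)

Hoare-style two-pointer partition with pivot = 11:

Initial array: [11, 23, 19, 18, 19, 3, 12]

Pointers start at i = 1, j = 6.
i stops at index 1 (arr[1]=23 > 11), j stops at index 5 (arr[5]=3 <= 11): swap arr[1] and arr[5], array becomes [11, 3, 19, 18, 19, 23, 12]
i ends at 2, j ends at 1: the pointers have crossed (j < i), so scanning stops.

Swap pivot arr[0] with arr[1] to place pivot at position 1: [3, 11, 19, 18, 19, 23, 12]
Pivot position: 1

After partitioning with pivot 11, the array becomes [3, 11, 19, 18, 19, 23, 12]. The pivot is placed at index 1. All elements to the left of the pivot are <= 11, and all elements to the right are > 11.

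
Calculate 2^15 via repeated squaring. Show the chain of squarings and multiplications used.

Computing 2^15 by squaring (build up from 2^1; each line after the first costs one multiplication):

2^1 = 2
2^2 = (2^1)^2 = 2^2 = 4
2^3 = 2 * 2^2 = 2 * 4 = 8
2^6 = (2^3)^2 = 8^2 = 64
2^7 = 2 * 2^6 = 2 * 64 = 128
2^14 = (2^7)^2 = 128^2 = 16384
2^15 = 2 * 2^14 = 2 * 16384 = 32768

Result: 32768
Multiplications needed: 6 (6 lines after 2^1)

2^15 = 32768. Using exponentiation by squaring, this requires 6 multiplications. The key idea: if the exponent is even, square the half-power; if odd, multiply by the base once.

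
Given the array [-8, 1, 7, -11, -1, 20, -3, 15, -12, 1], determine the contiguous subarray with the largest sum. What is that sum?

Using Kadane's algorithm on [-8, 1, 7, -11, -1, 20, -3, 15, -12, 1]:

Scanning through the array:
Position 1 (value 1): max_ending_here = 1, max_so_far = 1
Position 2 (value 7): max_ending_here = 8, max_so_far = 8
Position 3 (value -11): max_ending_here = -3, max_so_far = 8
Position 4 (value -1): max_ending_here = -1, max_so_far = 8
Position 5 (value 20): max_ending_here = 20, max_so_far = 20
Position 6 (value -3): max_ending_here = 17, max_so_far = 20
Position 7 (value 15): max_ending_here = 32, max_so_far = 32
Position 8 (value -12): max_ending_here = 20, max_so_far = 32
Position 9 (value 1): max_ending_here = 21, max_so_far = 32

Maximum subarray: [20, -3, 15]
Maximum sum: 32

The maximum subarray is [20, -3, 15] with sum 32. This subarray runs from index 5 to index 7.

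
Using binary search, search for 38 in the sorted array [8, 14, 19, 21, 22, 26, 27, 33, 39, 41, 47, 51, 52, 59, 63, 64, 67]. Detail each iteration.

Binary search for 38 in [8, 14, 19, 21, 22, 26, 27, 33, 39, 41, 47, 51, 52, 59, 63, 64, 67]:

lo=0, hi=16, mid=8, arr[mid]=39 -> 39 > 38, search left half
lo=0, hi=7, mid=3, arr[mid]=21 -> 21 < 38, search right half
lo=4, hi=7, mid=5, arr[mid]=26 -> 26 < 38, search right half
lo=6, hi=7, mid=6, arr[mid]=27 -> 27 < 38, search right half
lo=7, hi=7, mid=7, arr[mid]=33 -> 33 < 38, search right half
lo=8 > hi=7, target 38 not found

Binary search determines that 38 is not in the array after 5 comparisons. The search space was exhausted without finding the target.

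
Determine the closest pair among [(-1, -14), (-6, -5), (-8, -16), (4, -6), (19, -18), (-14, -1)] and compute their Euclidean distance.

Computing all pairwise distances among 6 points:

d((-1, -14), (-6, -5)) = 10.2956
d((-1, -14), (-8, -16)) = 7.2801 <-- minimum
d((-1, -14), (4, -6)) = 9.434
d((-1, -14), (19, -18)) = 20.3961
d((-1, -14), (-14, -1)) = 18.3848
d((-6, -5), (-8, -16)) = 11.1803
d((-6, -5), (4, -6)) = 10.0499
d((-6, -5), (19, -18)) = 28.178
d((-6, -5), (-14, -1)) = 8.9443
d((-8, -16), (4, -6)) = 15.6205
d((-8, -16), (19, -18)) = 27.074
d((-8, -16), (-14, -1)) = 16.1555
d((4, -6), (19, -18)) = 19.2094
d((4, -6), (-14, -1)) = 18.6815
d((19, -18), (-14, -1)) = 37.1214

Closest pair: (-1, -14) and (-8, -16) with distance 7.2801

The closest pair is (-1, -14) and (-8, -16) with Euclidean distance 7.2801. For 6 points, brute-force pairwise comparison is shown above. For large n, the divide-and-conquer algorithm (sort by x, recurse on halves, check the dividing strip) achieves O(n log n).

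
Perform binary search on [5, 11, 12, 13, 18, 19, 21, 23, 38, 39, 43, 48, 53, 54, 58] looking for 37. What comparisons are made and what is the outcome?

Binary search for 37 in [5, 11, 12, 13, 18, 19, 21, 23, 38, 39, 43, 48, 53, 54, 58]:

lo=0, hi=14, mid=7, arr[mid]=23 -> 23 < 37, search right half
lo=8, hi=14, mid=11, arr[mid]=48 -> 48 > 37, search left half
lo=8, hi=10, mid=9, arr[mid]=39 -> 39 > 37, search left half
lo=8, hi=8, mid=8, arr[mid]=38 -> 38 > 37, search left half
lo=8 > hi=7, target 37 not found

Binary search determines that 37 is not in the array after 4 comparisons. The search space was exhausted without finding the target.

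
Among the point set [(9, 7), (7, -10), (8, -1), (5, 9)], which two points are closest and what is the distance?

Computing all pairwise distances among 4 points:

d((9, 7), (7, -10)) = 17.1172
d((9, 7), (8, -1)) = 8.0623
d((9, 7), (5, 9)) = 4.4721 <-- minimum
d((7, -10), (8, -1)) = 9.0554
d((7, -10), (5, 9)) = 19.105
d((8, -1), (5, 9)) = 10.4403

Closest pair: (9, 7) and (5, 9) with distance 4.4721

The closest pair is (9, 7) and (5, 9) with Euclidean distance 4.4721. For 4 points, brute-force pairwise comparison is shown above. For large n, the divide-and-conquer algorithm (sort by x, recurse on halves, check the dividing strip) achieves O(n log n).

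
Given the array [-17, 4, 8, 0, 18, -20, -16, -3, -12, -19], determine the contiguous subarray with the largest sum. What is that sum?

Using Kadane's algorithm on [-17, 4, 8, 0, 18, -20, -16, -3, -12, -19]:

Scanning through the array:
Position 1 (value 4): max_ending_here = 4, max_so_far = 4
Position 2 (value 8): max_ending_here = 12, max_so_far = 12
Position 3 (value 0): max_ending_here = 12, max_so_far = 12
Position 4 (value 18): max_ending_here = 30, max_so_far = 30
Position 5 (value -20): max_ending_here = 10, max_so_far = 30
Position 6 (value -16): max_ending_here = -6, max_so_far = 30
Position 7 (value -3): max_ending_here = -3, max_so_far = 30
Position 8 (value -12): max_ending_here = -12, max_so_far = 30
Position 9 (value -19): max_ending_here = -19, max_so_far = 30

Maximum subarray: [4, 8, 0, 18]
Maximum sum: 30

The maximum subarray is [4, 8, 0, 18] with sum 30. This subarray runs from index 1 to index 4.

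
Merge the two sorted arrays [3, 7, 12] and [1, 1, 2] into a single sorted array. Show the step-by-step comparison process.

Merging process:

Compare 3 vs 1: take 1 from right. Merged: [1]
Compare 3 vs 1: take 1 from right. Merged: [1, 1]
Compare 3 vs 2: take 2 from right. Merged: [1, 1, 2]
Append remaining from left: [3, 7, 12]. Merged: [1, 1, 2, 3, 7, 12]

Final merged array: [1, 1, 2, 3, 7, 12]
Total comparisons: 3

The merged array is [1, 1, 2, 3, 7, 12], requiring 3 comparisons. The merge step runs in O(n) time where n is the total number of elements.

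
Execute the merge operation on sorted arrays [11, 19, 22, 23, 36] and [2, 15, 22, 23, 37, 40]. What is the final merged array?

Merging process:

Compare 11 vs 2: take 2 from right. Merged: [2]
Compare 11 vs 15: take 11 from left. Merged: [2, 11]
Compare 19 vs 15: take 15 from right. Merged: [2, 11, 15]
Compare 19 vs 22: take 19 from left. Merged: [2, 11, 15, 19]
Compare 22 vs 22: take 22 from left. Merged: [2, 11, 15, 19, 22]
Compare 23 vs 22: take 22 from right. Merged: [2, 11, 15, 19, 22, 22]
Compare 23 vs 23: take 23 from left. Merged: [2, 11, 15, 19, 22, 22, 23]
Compare 36 vs 23: take 23 from right. Merged: [2, 11, 15, 19, 22, 22, 23, 23]
Compare 36 vs 37: take 36 from left. Merged: [2, 11, 15, 19, 22, 22, 23, 23, 36]
Append remaining from right: [37, 40]. Merged: [2, 11, 15, 19, 22, 22, 23, 23, 36, 37, 40]

Final merged array: [2, 11, 15, 19, 22, 22, 23, 23, 36, 37, 40]
Total comparisons: 9

The merged array is [2, 11, 15, 19, 22, 22, 23, 23, 36, 37, 40], requiring 9 comparisons. The merge step runs in O(n) time where n is the total number of elements.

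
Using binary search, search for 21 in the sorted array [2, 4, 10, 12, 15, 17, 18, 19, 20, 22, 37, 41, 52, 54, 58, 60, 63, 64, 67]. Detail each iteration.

Binary search for 21 in [2, 4, 10, 12, 15, 17, 18, 19, 20, 22, 37, 41, 52, 54, 58, 60, 63, 64, 67]:

lo=0, hi=18, mid=9, arr[mid]=22 -> 22 > 21, search left half
lo=0, hi=8, mid=4, arr[mid]=15 -> 15 < 21, search right half
lo=5, hi=8, mid=6, arr[mid]=18 -> 18 < 21, search right half
lo=7, hi=8, mid=7, arr[mid]=19 -> 19 < 21, search right half
lo=8, hi=8, mid=8, arr[mid]=20 -> 20 < 21, search right half
lo=9 > hi=8, target 21 not found

Binary search determines that 21 is not in the array after 5 comparisons. The search space was exhausted without finding the target.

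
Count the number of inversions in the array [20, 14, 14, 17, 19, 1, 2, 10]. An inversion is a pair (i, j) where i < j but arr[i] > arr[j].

Finding inversions in [20, 14, 14, 17, 19, 1, 2, 10]:

(0, 1): arr[0]=20 > arr[1]=14
(0, 2): arr[0]=20 > arr[2]=14
(0, 3): arr[0]=20 > arr[3]=17
(0, 4): arr[0]=20 > arr[4]=19
(0, 5): arr[0]=20 > arr[5]=1
(0, 6): arr[0]=20 > arr[6]=2
(0, 7): arr[0]=20 > arr[7]=10
(1, 5): arr[1]=14 > arr[5]=1
(1, 6): arr[1]=14 > arr[6]=2
(1, 7): arr[1]=14 > arr[7]=10
(2, 5): arr[2]=14 > arr[5]=1
(2, 6): arr[2]=14 > arr[6]=2
(2, 7): arr[2]=14 > arr[7]=10
(3, 5): arr[3]=17 > arr[5]=1
(3, 6): arr[3]=17 > arr[6]=2
(3, 7): arr[3]=17 > arr[7]=10
(4, 5): arr[4]=19 > arr[5]=1
(4, 6): arr[4]=19 > arr[6]=2
(4, 7): arr[4]=19 > arr[7]=10

Total inversions: 19

The array has 19 inversion(s): (0,1), (0,2), (0,3), (0,4), (0,5), (0,6), (0,7), (1,5), (1,6), (1,7), (2,5), (2,6), (2,7), (3,5), (3,6), (3,7), (4,5), (4,6), (4,7). Each pair (i,j) satisfies i < j and arr[i] > arr[j].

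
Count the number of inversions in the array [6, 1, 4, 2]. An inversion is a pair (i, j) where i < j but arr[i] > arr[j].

Finding inversions in [6, 1, 4, 2]:

(0, 1): arr[0]=6 > arr[1]=1
(0, 2): arr[0]=6 > arr[2]=4
(0, 3): arr[0]=6 > arr[3]=2
(2, 3): arr[2]=4 > arr[3]=2

Total inversions: 4

The array has 4 inversion(s): (0,1), (0,2), (0,3), (2,3). Each pair (i,j) satisfies i < j and arr[i] > arr[j].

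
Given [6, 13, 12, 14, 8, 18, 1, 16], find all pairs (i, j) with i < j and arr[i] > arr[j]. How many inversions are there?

Finding inversions in [6, 13, 12, 14, 8, 18, 1, 16]:

(0, 6): arr[0]=6 > arr[6]=1
(1, 2): arr[1]=13 > arr[2]=12
(1, 4): arr[1]=13 > arr[4]=8
(1, 6): arr[1]=13 > arr[6]=1
(2, 4): arr[2]=12 > arr[4]=8
(2, 6): arr[2]=12 > arr[6]=1
(3, 4): arr[3]=14 > arr[4]=8
(3, 6): arr[3]=14 > arr[6]=1
(4, 6): arr[4]=8 > arr[6]=1
(5, 6): arr[5]=18 > arr[6]=1
(5, 7): arr[5]=18 > arr[7]=16

Total inversions: 11

The array has 11 inversion(s): (0,6), (1,2), (1,4), (1,6), (2,4), (2,6), (3,4), (3,6), (4,6), (5,6), (5,7). Each pair (i,j) satisfies i < j and arr[i] > arr[j].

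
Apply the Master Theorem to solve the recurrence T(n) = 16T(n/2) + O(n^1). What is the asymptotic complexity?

Master Theorem for T(n) = 16T(n/2) + O(n^1):

a = 16, b = 2, c = 1
log_b(a) = log_2(16) = 4.0000

Case 1: c = 1 < log_2(16) = 4.0000
T(n) = O(n^(log_2 16)) = O(n^4)

For T(n) = 16T(n/2) + O(n^1): log_2(16) = 4.0000. This is Case 1 of the Master Theorem (c < log_b(a), work dominated by leaves), giving O(n^4).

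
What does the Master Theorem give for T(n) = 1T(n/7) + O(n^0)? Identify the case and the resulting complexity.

Master Theorem for T(n) = 1T(n/7) + O(n^0):

a = 1, b = 7, c = 0
log_b(a) = log_7(1) = 0.0000

Case 2: c = 0 = log_7(1) = 0.0000
T(n) = O(n^0 log n) = O(log n)

For T(n) = 1T(n/7) + O(n^0): log_7(1) = 0.0000. This is Case 2 of the Master Theorem (c = log_b(a), equal work at all levels), giving O(log n).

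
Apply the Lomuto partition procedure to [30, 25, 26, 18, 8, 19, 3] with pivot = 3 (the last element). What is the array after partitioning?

Lomuto partition with pivot = 3:

Initial array: [30, 25, 26, 18, 8, 19, 3]

arr[0]=30 > 3: no swap
arr[1]=25 > 3: no swap
arr[2]=26 > 3: no swap
arr[3]=18 > 3: no swap
arr[4]=8 > 3: no swap
arr[5]=19 > 3: no swap

Place pivot at position 0: [3, 25, 26, 18, 8, 19, 30]
Pivot position: 0

After partitioning with pivot 3, the array becomes [3, 25, 26, 18, 8, 19, 30]. The pivot is placed at index 0. All elements to the left of the pivot are <= 3, and all elements to the right are > 3.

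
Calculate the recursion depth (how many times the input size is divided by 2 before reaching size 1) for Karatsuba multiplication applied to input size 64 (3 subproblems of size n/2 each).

For divide and conquer with division factor 2:

Problem sizes at each level:
Level 0: 64
Level 1: 32
Level 2: 16
Level 3: 8
Level 4: 4
Level 5: 2
Level 6: 1

The root is level 0 and the size-1 base case is level 6 (the tree spans levels 0 through 6, i.e. 7 levels counting the root), so the depth is the number of divisions: log_2(64) = 6

The recursion tree depth is log_2(64) = 6. At each level, the problem size is divided by 2, so it takes 6 divisions to reduce to a base case of size 1. The algorithm makes 3 recursive calls at each level.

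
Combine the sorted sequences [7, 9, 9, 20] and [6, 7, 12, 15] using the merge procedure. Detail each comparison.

Merging process:

Compare 7 vs 6: take 6 from right. Merged: [6]
Compare 7 vs 7: take 7 from left. Merged: [6, 7]
Compare 9 vs 7: take 7 from right. Merged: [6, 7, 7]
Compare 9 vs 12: take 9 from left. Merged: [6, 7, 7, 9]
Compare 9 vs 12: take 9 from left. Merged: [6, 7, 7, 9, 9]
Compare 20 vs 12: take 12 from right. Merged: [6, 7, 7, 9, 9, 12]
Compare 20 vs 15: take 15 from right. Merged: [6, 7, 7, 9, 9, 12, 15]
Append remaining from left: [20]. Merged: [6, 7, 7, 9, 9, 12, 15, 20]

Final merged array: [6, 7, 7, 9, 9, 12, 15, 20]
Total comparisons: 7

The merged array is [6, 7, 7, 9, 9, 12, 15, 20], requiring 7 comparisons. The merge step runs in O(n) time where n is the total number of elements.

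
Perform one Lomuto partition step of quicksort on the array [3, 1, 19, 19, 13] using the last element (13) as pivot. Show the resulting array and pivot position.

Lomuto partition with pivot = 13:

Initial array: [3, 1, 19, 19, 13]

arr[0]=3 <= 13: swap with position 0, array becomes [3, 1, 19, 19, 13]
arr[1]=1 <= 13: swap with position 1, array becomes [3, 1, 19, 19, 13]
arr[2]=19 > 13: no swap
arr[3]=19 > 13: no swap

Place pivot at position 2: [3, 1, 13, 19, 19]
Pivot position: 2

After partitioning with pivot 13, the array becomes [3, 1, 13, 19, 19]. The pivot is placed at index 2. All elements to the left of the pivot are <= 13, and all elements to the right are > 13.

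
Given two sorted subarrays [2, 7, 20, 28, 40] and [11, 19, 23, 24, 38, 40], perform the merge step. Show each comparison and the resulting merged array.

Merging process:

Compare 2 vs 11: take 2 from left. Merged: [2]
Compare 7 vs 11: take 7 from left. Merged: [2, 7]
Compare 20 vs 11: take 11 from right. Merged: [2, 7, 11]
Compare 20 vs 19: take 19 from right. Merged: [2, 7, 11, 19]
Compare 20 vs 23: take 20 from left. Merged: [2, 7, 11, 19, 20]
Compare 28 vs 23: take 23 from right. Merged: [2, 7, 11, 19, 20, 23]
Compare 28 vs 24: take 24 from right. Merged: [2, 7, 11, 19, 20, 23, 24]
Compare 28 vs 38: take 28 from left. Merged: [2, 7, 11, 19, 20, 23, 24, 28]
Compare 40 vs 38: take 38 from right. Merged: [2, 7, 11, 19, 20, 23, 24, 28, 38]
Compare 40 vs 40: take 40 from left. Merged: [2, 7, 11, 19, 20, 23, 24, 28, 38, 40]
Append remaining from right: [40]. Merged: [2, 7, 11, 19, 20, 23, 24, 28, 38, 40, 40]

Final merged array: [2, 7, 11, 19, 20, 23, 24, 28, 38, 40, 40]
Total comparisons: 10

The merged array is [2, 7, 11, 19, 20, 23, 24, 28, 38, 40, 40], requiring 10 comparisons. The merge step runs in O(n) time where n is the total number of elements.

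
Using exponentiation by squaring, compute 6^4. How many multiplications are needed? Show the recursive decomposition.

Computing 6^4 by squaring (build up from 6^1; each line after the first costs one multiplication):

6^1 = 6
6^2 = (6^1)^2 = 6^2 = 36
6^4 = (6^2)^2 = 36^2 = 1296

Result: 1296
Multiplications needed: 2 (2 lines after 6^1)

6^4 = 1296. Using exponentiation by squaring, this requires 2 multiplications. The key idea: if the exponent is even, square the half-power; if odd, multiply by the base once.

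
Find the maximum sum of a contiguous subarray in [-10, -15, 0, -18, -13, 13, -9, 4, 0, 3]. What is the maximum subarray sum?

Using Kadane's algorithm on [-10, -15, 0, -18, -13, 13, -9, 4, 0, 3]:

Scanning through the array:
Position 1 (value -15): max_ending_here = -15, max_so_far = -10
Position 2 (value 0): max_ending_here = 0, max_so_far = 0
Position 3 (value -18): max_ending_here = -18, max_so_far = 0
Position 4 (value -13): max_ending_here = -13, max_so_far = 0
Position 5 (value 13): max_ending_here = 13, max_so_far = 13
Position 6 (value -9): max_ending_here = 4, max_so_far = 13
Position 7 (value 4): max_ending_here = 8, max_so_far = 13
Position 8 (value 0): max_ending_here = 8, max_so_far = 13
Position 9 (value 3): max_ending_here = 11, max_so_far = 13

Maximum subarray: [13]
Maximum sum: 13

The maximum subarray is [13] with sum 13. This subarray runs from index 5 to index 5.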